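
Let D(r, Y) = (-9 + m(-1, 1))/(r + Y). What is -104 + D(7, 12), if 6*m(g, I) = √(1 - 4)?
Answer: -1985/19 + I*√3/114 ≈ -104.47 + 0.015193*I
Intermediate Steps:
m(g, I) = I*√3/6 (m(g, I) = √(1 - 4)/6 = √(-3)/6 = (I*√3)/6 = I*√3/6)
D(r, Y) = (-9 + I*√3/6)/(Y + r) (D(r, Y) = (-9 + I*√3/6)/(r + Y) = (-9 + I*√3/6)/(Y + r))
-104 + D(7, 12) = -104 + (-9 + I*√3/6)/(12 + 7) = -104 + (-9 + I*√3/6)/19 = -104 + (-9/19 + I*√3/114) = -1985/19 + I*√3/114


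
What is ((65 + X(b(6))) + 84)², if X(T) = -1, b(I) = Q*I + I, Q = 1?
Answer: 21904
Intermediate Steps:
b(I) = 2*I (b(I) = 1*I + I = I + I = 2*I)
((65 + X(b(6))) + 84)² = ((65 - 1) + 84)² = (64 + 84)² = 148² = 21904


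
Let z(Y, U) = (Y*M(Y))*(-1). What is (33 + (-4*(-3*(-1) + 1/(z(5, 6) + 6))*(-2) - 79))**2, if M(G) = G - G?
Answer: 3844/9 ≈ 427.11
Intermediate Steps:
M(G) = 0
z(Y, U) = 0 (z(Y, U) = (Y*0)*(-1) = 0*(-1) = 0)
(33 + (-4*(-3*(-1) + 1/(z(5, 6) + 6))*(-2) - 79))**2 = (33 + (-4*(-3*(-1) + 1/(0 + 6))*(-2) - 79))**2 = (33 + (-4*(3 + 1/6)*(-2) - 79))**2 = (33 + (-4*19/6*(-2) - 79))**2 = (33 + (-38/3*(-2) - 79))**2 = (33 + (76/3 - 79))**2 = (33 - 161/3)**2 = (-62/3)**2 = 3844/9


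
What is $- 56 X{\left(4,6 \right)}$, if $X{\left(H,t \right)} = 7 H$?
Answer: $-1568$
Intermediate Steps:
$- 56 X{\left(4,6 \right)} = - 56 \cdot 7 \cdot 4 = \left(-56\right) 28 = -1568$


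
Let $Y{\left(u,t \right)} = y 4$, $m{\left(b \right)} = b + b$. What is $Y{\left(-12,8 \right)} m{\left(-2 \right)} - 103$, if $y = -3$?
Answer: $-55$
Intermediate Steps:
$m{\left(b \right)} = 2 b$
$Y{\left(u,t \right)} = -12$ ($Y{\left(u,t \right)} = \left(-3\right) 4 = -12$)
$Y{\left(-12,8 \right)} m{\left(-2 \right)} - 103 = - 12 \cdot 2 \left(-2\right) - 103 = \left(-12\right) \left(-4\right) - 103 = 48 - 103 = -55$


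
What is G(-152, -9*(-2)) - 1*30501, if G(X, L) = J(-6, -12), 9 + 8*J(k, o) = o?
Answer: -244029/8 ≈ -30504.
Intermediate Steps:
J(k, o) = -9/8 + o/8
G(X, L) = -21/8 (G(X, L) = -9/8 + (1/8)*(-12) = -9/8 - 3/2 = -21/8)
G(-152, -9*(-2)) - 1*30501 = -21/8 - 1*30501 = -21/8 - 30501 = -244029/8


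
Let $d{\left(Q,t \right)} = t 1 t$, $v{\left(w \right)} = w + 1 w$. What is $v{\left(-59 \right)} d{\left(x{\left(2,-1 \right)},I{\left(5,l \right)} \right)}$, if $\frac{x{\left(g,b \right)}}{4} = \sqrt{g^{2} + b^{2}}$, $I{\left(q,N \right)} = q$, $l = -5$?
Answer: $-2950$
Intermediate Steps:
$v{\left(w \right)} = 2 w$ ($v{\left(w \right)} = w + w = 2 w$)
$x{\left(g,b \right)} = 4 \sqrt{b^{2} + g^{2}}$ ($x{\left(g,b \right)} = 4 \sqrt{g^{2} + b^{2}} = 4 \sqrt{b^{2} + g^{2}}$)
$d{\left(Q,t \right)} = t^{2}$ ($d{\left(Q,t \right)} = t t = t^{2}$)
$v{\left(-59 \right)} d{\left(x{\left(2,-1 \right)},I{\left(5,l \right)} \right)} = 2 \left(-59\right) 5^{2} = \left(-118\right) 25 = -2950$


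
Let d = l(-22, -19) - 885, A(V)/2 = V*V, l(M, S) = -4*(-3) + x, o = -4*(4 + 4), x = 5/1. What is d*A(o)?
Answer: -1777664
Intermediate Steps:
x = 5 (x = 5*1 = 5)
o = -32 (o = -4*8 = -32)
l(M, S) = 17 (l(M, S) = -4*(-3) + 5 = 12 + 5 = 17)
A(V) = 2*V**2 (A(V) = 2*(V*V) = 2*V**2)
d = -868 (d = 17 - 885 = -868)
d*A(o) = -1736*(-32)**2 = -1736*1024 = -868*2048 = -1777664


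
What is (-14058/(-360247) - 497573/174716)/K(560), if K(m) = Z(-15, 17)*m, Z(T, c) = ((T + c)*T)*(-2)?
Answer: -176793023003/2114814739027200 ≈ -8.3597e-5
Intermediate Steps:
Z(T, c) = -2*T*(T + c) (Z(T, c) = (T*(T + c))*(-2) = -2*T*(T + c))
K(m) = 60*m (K(m) = (-2*(-15)*(-15 + 17))*m = (-2*(-15)*2)*m = 60*m)
(-14058/(-360247) - 497573/174716)/K(560) = (-14058/(-360247) - 497573/174716)/((60*560)) = (-14058*(-1/360247) - 497573*1/174716)/33600 = (14058/360247 - 497573/174716)*(1/33600) = -176793023003/62940914852*1/33600 = -176793023003/2114814739027200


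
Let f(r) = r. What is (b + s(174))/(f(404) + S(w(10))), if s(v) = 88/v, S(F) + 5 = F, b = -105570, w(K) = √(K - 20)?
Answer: -1221544618/4617119 + 9184546*I*√10/13851357 ≈ -264.57 + 2.0968*I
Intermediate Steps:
w(K) = √(-20 + K)
S(F) = -5 + F
(b + s(174))/(f(404) + S(w(10))) = (-105570 + 88/174)/(404 + (-5 + √(-20 + 10))) = (-105570 + 88*(1/174))/(404 + (-5 + √(-10))) = (-105570 + 44/87)/(404 + (-5 + I*√10)) = -9184546/(87*(399 + I*√10))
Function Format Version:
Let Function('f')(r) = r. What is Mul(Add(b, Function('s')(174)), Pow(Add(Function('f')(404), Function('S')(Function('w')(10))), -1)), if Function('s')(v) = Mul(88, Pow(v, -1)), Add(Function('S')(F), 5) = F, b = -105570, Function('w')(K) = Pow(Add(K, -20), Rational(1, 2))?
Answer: Add(Rational(-1221544618, 4617119), Mul(Rational(9184546, 13851357), I, Pow(10, Rational(1, 2)))) ≈ Add(-264.57, Mul(2.0968, I))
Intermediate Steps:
Function('w')(K) = Pow(Add(-20, K), Rational(1, 2))
Function('S')(F) = Add(-5, F)
Mul(Add(b, Function('s')(174)), Pow(Add(Function('f')(404), Function('S')(Function('w')(10))), -1)) = Mul(Add(-105570, Mul(88, Pow(174, -1))), Pow(Add(404, Add(-5, Pow(Add(-20, 10), Rational(1, 2)))), -1)) = Mul(Add(-105570, Mul(88, Rational(1, 174))), Pow(Add(404, Add(-5, Pow(-10, Rational(1, 2)))), -1)) = Mul(Add(-105570, Rational(44, 87)), Pow(Add(404, Add(-5, Mul(I, Pow(10, Rational(1, 2))))), -1)) = Mul(Rational(-9184546, 87), Pow(Add(399, Mul(I, Pow(10, Rational(1, 2)))), -1))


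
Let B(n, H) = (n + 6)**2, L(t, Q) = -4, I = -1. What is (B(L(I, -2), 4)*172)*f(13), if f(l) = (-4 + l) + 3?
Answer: 8256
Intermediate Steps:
B(n, H) = (6 + n)**2
f(l) = -1 + l
(B(L(I, -2), 4)*172)*f(13) = ((6 - 4)**2*172)*(-1 + 13) = (2**2*172)*12 = (4*172)*12 = 688*12 = 8256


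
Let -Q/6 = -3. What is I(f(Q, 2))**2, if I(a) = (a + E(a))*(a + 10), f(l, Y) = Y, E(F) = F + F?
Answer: 5184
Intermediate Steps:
Q = 18 (Q = -6*(-3) = 18)
E(F) = 2*F
I(a) = 3*a*(10 + a) (I(a) = (a + 2*a)*(a + 10) = (3*a)*(10 + a) = 3*a*(10 + a))
I(f(Q, 2))**2 = (3*2*(10 + 2))**2 = (3*2*12)**2 = 72**2 = 5184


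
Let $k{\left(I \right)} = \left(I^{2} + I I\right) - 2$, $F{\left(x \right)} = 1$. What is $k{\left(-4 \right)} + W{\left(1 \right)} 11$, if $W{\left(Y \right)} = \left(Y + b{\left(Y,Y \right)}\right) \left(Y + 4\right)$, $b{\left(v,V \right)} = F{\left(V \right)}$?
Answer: $140$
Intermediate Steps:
$b{\left(v,V \right)} = 1$
$W{\left(Y \right)} = \left(1 + Y\right) \left(4 + Y\right)$ ($W{\left(Y \right)} = \left(Y + 1\right) \left(Y + 4\right) = \left(1 + Y\right) \left(4 + Y\right)$)
$k{\left(I \right)} = -2 + 2 I^{2}$ ($k{\left(I \right)} = \left(I^{2} + I^{2}\right) - 2 = 2 I^{2} - 2 = -2 + 2 I^{2}$)
$k{\left(-4 \right)} + W{\left(1 \right)} 11 = \left(-2 + 2 \left(-4\right)^{2}\right) + \left(4 + 1^{2} + 5 \cdot 1\right) 11 = \left(-2 + 2 \cdot 16\right) + \left(4 + 1 + 5\right) 11 = \left(-2 + 32\right) + 10 \cdot 11 = 30 + 110 = 140$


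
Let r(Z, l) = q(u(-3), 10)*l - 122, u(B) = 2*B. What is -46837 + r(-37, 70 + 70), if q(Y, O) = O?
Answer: -45559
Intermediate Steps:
r(Z, l) = -122 + 10*l (r(Z, l) = 10*l - 122 = -122 + 10*l)
-46837 + r(-37, 70 + 70) = -46837 + (-122 + 10*(70 + 70)) = -46837 + (-122 + 10*140) = -46837 + (-122 + 1400) = -46837 + 1278 = -45559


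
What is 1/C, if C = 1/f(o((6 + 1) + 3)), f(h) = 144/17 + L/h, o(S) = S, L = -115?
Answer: -103/34 ≈ -3.0294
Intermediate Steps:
f(h) = 144/17 - 115/h
C = -34/103 (C = 1/(144/17 - 115/((6 + 1) + 3)) = 1/(144/17 - 115/(7 + 3)) = 1/(144/17 - 115/10) = 1/(144/17 - 115*⅒) = 1/(144/17 - 23/2) = 1/(-103/34) = -34/103 ≈ -0.33010)
1/C = 1/(-34/103) = -103/34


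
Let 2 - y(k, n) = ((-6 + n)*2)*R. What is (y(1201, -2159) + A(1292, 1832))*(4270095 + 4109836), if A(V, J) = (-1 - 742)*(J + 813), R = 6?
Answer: -16250806331543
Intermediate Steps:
A(V, J) = -604059 - 743*J (A(V, J) = -743*(813 + J) = -604059 - 743*J)
y(k, n) = 74 - 12*n (y(k, n) = 2 - (-6 + n)*2*6 = 2 - (-12 + 2*n)*6 = 2 - (-72 + 12*n) = 2 + (72 - 12*n) = 74 - 12*n)
(y(1201, -2159) + A(1292, 1832))*(4270095 + 4109836) = ((74 - 12*(-2159)) + (-604059 - 743*1832))*(4270095 + 4109836) = ((74 + 25908) + (-604059 - 1361176))*8379931 = (25982 - 1965235)*8379931 = -1939253*8379931 = -16250806331543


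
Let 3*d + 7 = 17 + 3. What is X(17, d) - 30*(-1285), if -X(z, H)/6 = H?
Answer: 38524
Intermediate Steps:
d = 13/3 (d = -7/3 + (17 + 3)/3 = -7/3 + (⅓)*20 = -7/3 + 20/3 = 13/3 ≈ 4.3333)
X(z, H) = -6*H
X(17, d) - 30*(-1285) = -6*13/3 - 30*(-1285) = -26 + 38550 = 38524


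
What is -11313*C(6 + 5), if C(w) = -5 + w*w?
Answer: -1312308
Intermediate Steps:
C(w) = -5 + w²
-11313*C(6 + 5) = -11313*(-5 + (6 + 5)²) = -11313*(-5 + 11²) = -11313*(-5 + 121) = -1312308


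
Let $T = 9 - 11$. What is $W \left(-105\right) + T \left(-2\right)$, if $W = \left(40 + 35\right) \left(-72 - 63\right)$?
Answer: $1063129$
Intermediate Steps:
$T = -2$
$W = -10125$ ($W = 75 \left(-135\right) = -10125$)
$W \left(-105\right) + T \left(-2\right) = \left(-10125\right) \left(-105\right) - -4 = 1063125 + 4 = 1063129$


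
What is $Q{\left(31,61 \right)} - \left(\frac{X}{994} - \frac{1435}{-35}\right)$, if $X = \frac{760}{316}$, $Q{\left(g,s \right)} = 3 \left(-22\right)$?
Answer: $- \frac{4201236}{39263} \approx -107.0$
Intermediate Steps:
$Q{\left(g,s \right)} = -66$
$X = \frac{190}{79}$ ($X = 760 \cdot \frac{1}{316} = \frac{190}{79} \approx 2.4051$)
$Q{\left(31,61 \right)} - \left(\frac{X}{994} - \frac{1435}{-35}\right) = -66 - \left(\frac{190}{79 \cdot 994} - \frac{1435}{-35}\right) = -66 - \left(\frac{190}{79} \cdot \frac{1}{994} - -41\right) = -66 - \left(\frac{95}{39263} + 41\right) = -66 - \frac{1609878}{39263} = - \frac{4201236}{39263}$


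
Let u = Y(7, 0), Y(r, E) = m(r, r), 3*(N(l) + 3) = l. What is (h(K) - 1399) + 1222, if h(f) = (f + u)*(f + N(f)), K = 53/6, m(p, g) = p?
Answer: -2053/54 ≈ -38.018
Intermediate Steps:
N(l) = -3 + l/3
Y(r, E) = r
u = 7
K = 53/6 (K = 53*(1/6) = 53/6 ≈ 8.8333)
h(f) = (-3 + 4*f/3)*(7 + f) (h(f) = (f + 7)*(f + (-3 + f/3)) = (7 + f)*(-3 + 4*f/3) = (-3 + 4*f/3)*(7 + f))
(h(K) - 1399) + 1222 = ((-21 + 4*(53/6)**2/3 + (19/3)*(53/6)) - 1399) + 1222 = ((-21 + (4/3)*(2809/36) + 1007/18) - 1399) + 1222 = ((-21 + 2809/27 + 1007/18) - 1399) + 1222 = (7505/54 - 1399) + 1222 = -68041/54 + 1222 = -2053/54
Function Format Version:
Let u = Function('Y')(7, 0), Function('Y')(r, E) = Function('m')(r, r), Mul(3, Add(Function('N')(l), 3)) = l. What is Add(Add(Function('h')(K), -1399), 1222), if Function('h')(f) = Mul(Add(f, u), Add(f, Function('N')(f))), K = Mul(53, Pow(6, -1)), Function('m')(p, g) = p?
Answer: Rational(-2053, 54) ≈ -38.018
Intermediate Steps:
Function('N')(l) = Add(-3, Mul(Rational(1, 3), l))
Function('Y')(r, E) = r
u = 7
K = Rational(53, 6) (K = Mul(53, Rational(1, 6)) = Rational(53, 6) ≈ 8.8333)
Function('h')(f) = Mul(Add(-3, Mul(Rational(4, 3), f)), Add(7, f)) (Function('h')(f) = Mul(Add(f, 7), Add(f, Add(-3, Mul(Rational(1, 3), f)))) = Mul(Add(7, f), Add(-3, Mul(Rational(4, 3), f))) = Mul(Add(-3, Mul(Rational(4, 3), f)), Add(7, f)))
Add(Add(Function('h')(K), -1399), 1222) = Add(Add(Add(-21, Mul(Rational(4, 3), Pow(Rational(53, 6), 2)), Mul(Rational(19, 3), Rational(53, 6))), -1399), 1222) = Add(Add(Add(-21, Mul(Rational(4, 3), Rational(2809, 36)), Rational(1007, 18)), -1399), 1222) = Add(Add(Add(-21, Rational(2809, 27), Rational(1007, 18)), -1399), 1222) = Add(Add(Rational(7505, 54), -1399), 1222) = Add(Rational(-68041, 54), 1222) = Rational(-2053, 54)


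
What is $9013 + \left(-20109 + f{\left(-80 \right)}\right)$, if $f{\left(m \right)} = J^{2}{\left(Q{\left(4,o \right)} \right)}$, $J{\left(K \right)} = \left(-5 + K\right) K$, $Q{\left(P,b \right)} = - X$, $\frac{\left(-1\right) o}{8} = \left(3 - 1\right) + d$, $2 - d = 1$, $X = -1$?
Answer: $-11080$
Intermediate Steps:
$d = 1$ ($d = 2 - 1 = 1$)
$o = -24$ ($o = - 8 \left(\left(3 - 1\right) + 1\right) = - 8 \left(2 + 1\right) = \left(-8\right) 3 = -24$)
$Q{\left(P,b \right)} = 1$ ($Q{\left(P,b \right)} = \left(-1\right) \left(-1\right) = 1$)
$J{\left(K \right)} = K \left(-5 + K\right)$
$f{\left(m \right)} = 16$ ($f{\left(m \right)} = \left(1 \left(-5 + 1\right)\right)^{2} = \left(1 \left(-4\right)\right)^{2} = \left(-4\right)^{2} = 16$)
$9013 + \left(-20109 + f{\left(-80 \right)}\right) = 9013 + \left(-20109 + 16\right) = 9013 - 20093 = -11080$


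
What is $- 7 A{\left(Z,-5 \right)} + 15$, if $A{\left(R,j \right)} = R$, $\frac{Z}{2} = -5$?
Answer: $85$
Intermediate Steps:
$Z = -10$ ($Z = 2 \left(-5\right) = -10$)
$- 7 A{\left(Z,-5 \right)} + 15 = \left(-7\right) \left(-10\right) + 15 = 70 + 15 = 85$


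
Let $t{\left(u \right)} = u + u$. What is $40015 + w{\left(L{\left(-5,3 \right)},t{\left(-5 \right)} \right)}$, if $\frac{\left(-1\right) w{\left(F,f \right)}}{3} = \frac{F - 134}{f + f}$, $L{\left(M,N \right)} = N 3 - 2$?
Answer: $\frac{799919}{20} \approx 39996.0$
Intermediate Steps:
$t{\left(u \right)} = 2 u$
$L{\left(M,N \right)} = -2 + 3 N$ ($L{\left(M,N \right)} = 3 N - 2 = -2 + 3 N$)
$w{\left(F,f \right)} = - \frac{3 \left(-134 + F\right)}{2 f}$ ($w{\left(F,f \right)} = - 3 \frac{F - 134}{f + f} = - 3 \frac{-134 + F}{2 f} = - \frac{3 \left(-134 + F\right)}{2 f}$)
$40015 + w{\left(L{\left(-5,3 \right)},t{\left(-5 \right)} \right)} = 40015 + \frac{3 \left(134 - \left(-2 + 3 \cdot 3\right)\right)}{2 \cdot 2 \left(-5\right)} = 40015 + \frac{3 \left(134 - \left(-2 + 9\right)\right)}{2 \left(-10\right)} = 40015 + \frac{3}{2} \left(- \frac{1}{10}\right) \left(134 - 7\right) = 40015 + \frac{3}{2} \left(- \frac{1}{10}\right) 127 = 40015 - \frac{381}{20} = \frac{799919}{20}$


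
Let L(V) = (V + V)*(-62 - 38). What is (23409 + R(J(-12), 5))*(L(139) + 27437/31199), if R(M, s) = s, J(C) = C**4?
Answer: -20307073720882/31199 ≈ -6.5089e+8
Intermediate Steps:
L(V) = -200*V (L(V) = (2*V)*(-100) = -200*V)
(23409 + R(J(-12), 5))*(L(139) + 27437/31199) = (23409 + 5)*(-200*139 + 27437/31199) = 23414*(-27800 + 27437*(1/31199)) = 23414*(-27800 + 27437/31199) = 23414*(-867304763/31199) = -20307073720882/31199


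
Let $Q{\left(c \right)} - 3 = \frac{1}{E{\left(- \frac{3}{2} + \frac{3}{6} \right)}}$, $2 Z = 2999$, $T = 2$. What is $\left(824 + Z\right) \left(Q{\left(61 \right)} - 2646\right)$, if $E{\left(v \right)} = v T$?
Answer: $- \frac{24568689}{4} \approx -6.1422 \cdot 10^{6}$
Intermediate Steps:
$Z = \frac{2999}{2}$ ($Z = \frac{1}{2} \cdot 2999 = \frac{2999}{2} \approx 1499.5$)
$E{\left(v \right)} = 2 v$ ($E{\left(v \right)} = v 2 = 2 v$)
$Q{\left(c \right)} = \frac{5}{2}$ ($Q{\left(c \right)} = 3 + \frac{1}{2 \left(- \frac{3}{2} + \frac{3}{6}\right)} = 3 + \frac{1}{2 \left(\left(-3\right) \frac{1}{2} + 3 \cdot \frac{1}{6}\right)} = 3 + \frac{1}{2 \left(- \frac{3}{2} + \frac{1}{2}\right)} = 3 + \frac{1}{2 \left(-1\right)} = 3 + \frac{1}{-2} = 3 - \frac{1}{2} = \frac{5}{2}$)
$\left(824 + Z\right) \left(Q{\left(61 \right)} - 2646\right) = \left(824 + \frac{2999}{2}\right) \left(\frac{5}{2} - 2646\right) = \frac{4647}{2} \left(- \frac{5287}{2}\right) = - \frac{24568689}{4}$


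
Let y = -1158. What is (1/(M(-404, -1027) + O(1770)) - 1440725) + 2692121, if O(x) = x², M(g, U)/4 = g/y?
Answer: 2269969659072147/1813949908 ≈ 1.2514e+6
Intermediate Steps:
M(g, U) = -2*g/579 (M(g, U) = 4*(g/(-1158)) = 4*(g*(-1/1158)) = 4*(-g/1158) = -2*g/579)
(1/(M(-404, -1027) + O(1770)) - 1440725) + 2692121 = (1/(-2/579*(-404) + 1770²) - 1440725) + 2692121 = (1/(808/579 + 3132900) - 1440725) + 2692121 = (1/(1813949908/579) - 1440725) + 2692121 = (579/1813949908 - 1440725) + 2692121 = -2613402981202721/1813949908 + 2692121 = 2269969659072147/1813949908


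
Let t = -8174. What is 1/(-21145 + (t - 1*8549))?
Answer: -1/37868 ≈ -2.6408e-5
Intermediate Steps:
1/(-21145 + (t - 1*8549)) = 1/(-21145 + (-8174 - 1*8549)) = 1/(-21145 + (-8174 - 8549)) = 1/(-21145 - 16723) = 1/(-37868) = -1/37868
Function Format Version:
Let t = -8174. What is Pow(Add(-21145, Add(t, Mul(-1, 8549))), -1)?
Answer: Rational(-1, 37868) ≈ -2.6408e-5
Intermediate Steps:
Pow(Add(-21145, Add(t, Mul(-1, 8549))), -1) = Pow(Add(-21145, Add(-8174, Mul(-1, 8549))), -1) = Pow(Add(-21145, Add(-8174, -8549)), -1) = Pow(Add(-21145, -16723), -1) = Pow(-37868, -1) = Rational(-1, 37868)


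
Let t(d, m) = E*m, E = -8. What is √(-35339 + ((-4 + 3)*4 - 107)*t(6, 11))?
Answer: I*√25571 ≈ 159.91*I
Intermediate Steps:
t(d, m) = -8*m
√(-35339 + ((-4 + 3)*4 - 107)*t(6, 11)) = √(-35339 + ((-4 + 3)*4 - 107)*(-8*11)) = √(-35339 + (-1*4 - 107)*(-88)) = √(-35339 + (-4 - 107)*(-88)) = √(-35339 - 111*(-88)) = √(-35339 + 9768) = √(-25571) = I*√25571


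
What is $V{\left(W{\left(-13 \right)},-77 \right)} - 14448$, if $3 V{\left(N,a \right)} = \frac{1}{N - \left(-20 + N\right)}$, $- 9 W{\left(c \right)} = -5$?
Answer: $- \frac{866879}{60} \approx -14448.0$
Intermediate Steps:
$W{\left(c \right)} = \frac{5}{9}$ ($W{\left(c \right)} = \left(- \frac{1}{9}\right) \left(-5\right) = \frac{5}{9}$)
$V{\left(N,a \right)} = \frac{1}{60}$ ($V{\left(N,a \right)} = \frac{1}{3 \left(N - \left(-20 + N\right)\right)} = \frac{1}{3 \cdot 20} = \frac{1}{3} \cdot \frac{1}{20} = \frac{1}{60}$)
$V{\left(W{\left(-13 \right)},-77 \right)} - 14448 = \frac{1}{60} - 14448 = - \frac{866879}{60}$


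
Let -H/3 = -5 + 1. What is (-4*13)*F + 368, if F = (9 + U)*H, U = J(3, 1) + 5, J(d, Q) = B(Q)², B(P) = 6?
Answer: -30832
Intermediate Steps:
H = 12 (H = -3*(-5 + 1) = -3*(-4) = 12)
J(d, Q) = 36 (J(d, Q) = 6² = 36)
U = 41 (U = 36 + 5 = 41)
F = 600 (F = (9 + 41)*12 = 50*12 = 600)
(-4*13)*F + 368 = -4*13*600 + 368 = -52*600 + 368 = -31200 + 368 = -30832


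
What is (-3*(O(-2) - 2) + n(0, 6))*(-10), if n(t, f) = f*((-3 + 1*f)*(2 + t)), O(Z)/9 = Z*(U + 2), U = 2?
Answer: -2580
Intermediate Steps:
O(Z) = 36*Z (O(Z) = 9*(Z*(2 + 2)) = 9*(Z*4) = 9*(4*Z) = 36*Z)
n(t, f) = f*(-3 + f)*(2 + t) (n(t, f) = f*((-3 + f)*(2 + t)) = f*(-3 + f)*(2 + t))
(-3*(O(-2) - 2) + n(0, 6))*(-10) = (-3*(36*(-2) - 2) + 6*(-6 - 3*0 + 2*6 + 6*0))*(-10) = (-3*(-72 - 2) + 6*(-6 + 0 + 12 + 0))*(-10) = (-3*(-74) + 6*6)*(-10) = (222 + 36)*(-10) = 258*(-10) = -2580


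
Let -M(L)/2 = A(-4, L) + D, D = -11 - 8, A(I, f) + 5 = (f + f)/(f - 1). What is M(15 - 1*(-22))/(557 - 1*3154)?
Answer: -395/23373 ≈ -0.016900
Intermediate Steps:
A(I, f) = -5 + 2*f/(-1 + f) (A(I, f) = -5 + (f + f)/(f - 1) = -5 + (2*f)/(-1 + f) = -5 + 2*f/(-1 + f))
D = -19
M(L) = 38 - 2*(5 - 3*L)/(-1 + L) (M(L) = -2*((5 - 3*L)/(-1 + L) - 19) = -2*(-19 + (5 - 3*L)/(-1 + L)) = 38 - 2*(5 - 3*L)/(-1 + L))
M(15 - 1*(-22))/(557 - 1*3154) = (4*(-12 + 11*(15 - 1*(-22)))/(-1 + (15 - 1*(-22))))/(557 - 1*3154) = (4*(-12 + 11*(15 + 22))/(-1 + (15 + 22)))/(557 - 3154) = (4*(-12 + 11*37)/(-1 + 37))/(-2597) = (4*(-12 + 407)/36)*(-1/2597) = (4*(1/36)*395)*(-1/2597) = (395/9)*(-1/2597) = -395/23373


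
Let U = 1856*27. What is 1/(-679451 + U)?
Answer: -1/629339 ≈ -1.5890e-6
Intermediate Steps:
U = 50112
1/(-679451 + U) = 1/(-679451 + 50112) = 1/(-629339) = -1/629339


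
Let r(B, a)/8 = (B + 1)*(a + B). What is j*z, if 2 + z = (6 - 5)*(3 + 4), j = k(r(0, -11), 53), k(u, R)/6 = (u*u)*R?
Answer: 12312960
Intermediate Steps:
r(B, a) = 8*(1 + B)*(B + a) (r(B, a) = 8*((B + 1)*(a + B)) = 8*((1 + B)*(B + a)) = 8*(1 + B)*(B + a))
k(u, R) = 6*R*u² (k(u, R) = 6*((u*u)*R) = 6*(u²*R) = 6*(R*u²) = 6*R*u²)
j = 2462592 (j = 6*53*(8*0 + 8*(-11) + 8*0² + 8*0*(-11))² = 6*53*(0 - 88 + 8*0 + 0)² = 6*53*(0 - 88 + 0 + 0)² = 6*53*(-88)² = 6*53*7744 = 2462592)
z = 5 (z = -2 + (6 - 5)*(3 + 4) = -2 + 1*7 = -2 + 7 = 5)
j*z = 2462592*5 = 12312960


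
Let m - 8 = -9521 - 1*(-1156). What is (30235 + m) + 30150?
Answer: 52028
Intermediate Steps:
m = -8357 (m = 8 + (-9521 - 1*(-1156)) = 8 + (-9521 + 1156) = 8 - 8365 = -8357)
(30235 + m) + 30150 = (30235 - 8357) + 30150 = 21878 + 30150 = 52028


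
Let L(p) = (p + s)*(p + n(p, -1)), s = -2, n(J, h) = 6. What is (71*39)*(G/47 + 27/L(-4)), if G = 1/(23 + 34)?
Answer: -22250761/3572 ≈ -6229.2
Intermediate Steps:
G = 1/57 ≈ 0.017544
L(p) = (-2 + p)*(6 + p) (L(p) = (p - 2)*(p + 6) = (-2 + p)*(6 + p))
(71*39)*(G/47 + 27/L(-4)) = (71*39)*((1/57)/47 + 27/(-12 + (-4)² + 4*(-4))) = 2769*((1/57)*(1/47) + 27/(-12 + 16 - 16)) = 2769*(1/2679 + 27/(-12)) = 2769*(1/2679 + 27*(-1/12)) = 2769*(1/2679 - 9/4) = 2769*(-24107/10716) = -22250761/3572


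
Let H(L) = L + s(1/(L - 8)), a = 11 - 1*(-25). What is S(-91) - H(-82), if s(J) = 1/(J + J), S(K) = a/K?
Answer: 11521/91 ≈ 126.60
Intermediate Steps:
a = 36 (a = 11 + 25 = 36)
S(K) = 36/K
s(J) = 1/(2*J)
H(L) = -4 + 3*L/2 (H(L) = L + 1/(2*(1/(L - 8))) = L + 1/(2*(1/(-8 + L))) = L + (-8 + L)/2 = L + (-4 + L/2) = -4 + 3*L/2)
S(-91) - H(-82) = 36/(-91) - (-4 + (3/2)*(-82)) = 36*(-1/91) - (-4 - 123) = -36/91 - 1*(-127) = -36/91 + 127 = 11521/91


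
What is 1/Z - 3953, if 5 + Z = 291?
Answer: -1130557/286 ≈ -3953.0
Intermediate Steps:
Z = 286 (Z = -5 + 291 = 286)
1/Z - 3953 = 1/286 - 3953 = -1130557/286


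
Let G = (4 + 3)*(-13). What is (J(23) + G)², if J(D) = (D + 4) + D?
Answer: 1681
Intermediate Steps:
G = -91 (G = 7*(-13) = -91)
J(D) = 4 + 2*D (J(D) = (4 + D) + D = 4 + 2*D)
(J(23) + G)² = ((4 + 2*23) - 91)² = ((4 + 46) - 91)² = (50 - 91)² = (-41)² = 1681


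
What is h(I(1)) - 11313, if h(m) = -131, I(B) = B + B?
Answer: -11444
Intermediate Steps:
I(B) = 2*B
h(I(1)) - 11313 = -131 - 11313 = -11444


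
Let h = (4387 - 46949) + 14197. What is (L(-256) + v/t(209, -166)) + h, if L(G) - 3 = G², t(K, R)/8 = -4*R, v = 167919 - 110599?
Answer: 24690701/664 ≈ 37185.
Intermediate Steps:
v = 57320
t(K, R) = -32*R (t(K, R) = 8*(-4*R) = -32*R)
h = -28365 (h = -42562 + 14197 = -28365)
L(G) = 3 + G²
(L(-256) + v/t(209, -166)) + h = ((3 + (-256)²) + 57320/((-32*(-166)))) - 28365 = ((3 + 65536) + 57320/5312) - 28365 = (65539 + 57320*(1/5312)) - 28365 = (65539 + 7165/664) - 28365 = 43525061/664 - 28365 = 24690701/664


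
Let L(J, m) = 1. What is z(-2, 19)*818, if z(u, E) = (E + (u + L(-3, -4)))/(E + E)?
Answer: 7362/19 ≈ 387.47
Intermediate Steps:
z(u, E) = (1 + E + u)/(2*E) (z(u, E) = (E + (u + 1))/(E + E) = (E + (1 + u))/((2*E)) = (1 + E + u)*(1/(2*E)) = (1 + E + u)/(2*E))
z(-2, 19)*818 = ((½)*(1 + 19 - 2)/19)*818 = ((½)*(1/19)*18)*818 = (9/19)*818 = 7362/19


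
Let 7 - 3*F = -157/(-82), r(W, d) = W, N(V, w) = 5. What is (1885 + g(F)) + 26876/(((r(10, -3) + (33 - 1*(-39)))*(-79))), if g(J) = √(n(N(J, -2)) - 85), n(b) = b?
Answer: 6092077/3239 + 4*I*√5 ≈ 1880.9 + 8.9443*I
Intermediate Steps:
F = 139/82 (F = 7/3 - (-157)/(3*(-82)) = 7/3 - (-157)*(-1)/(3*82) = 7/3 - ⅓*157/82 = 7/3 - 157/246 = 139/82 ≈ 1.6951)
g(J) = 4*I*√5 (g(J) = √(5 - 85) = √(-80) = 4*I*√5)
(1885 + g(F)) + 26876/(((r(10, -3) + (33 - 1*(-39)))*(-79))) = (1885 + 4*I*√5) + 26876/(((10 + (33 - 1*(-39)))*(-79))) = (1885 + 4*I*√5) + 26876/(((10 + (33 + 39))*(-79))) = (1885 + 4*I*√5) + 26876/(((10 + 72)*(-79))) = (1885 + 4*I*√5) + 26876/((82*(-79))) = (1885 + 4*I*√5) + 26876/(-6478) = (1885 + 4*I*√5) + 26876*(-1/6478) = (1885 + 4*I*√5) - 13438/3239 = 6092077/3239 + 4*I*√5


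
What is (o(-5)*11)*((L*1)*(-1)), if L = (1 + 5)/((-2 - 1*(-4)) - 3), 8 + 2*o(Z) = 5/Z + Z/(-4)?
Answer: -1023/4 ≈ -255.75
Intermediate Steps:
o(Z) = -4 - Z/8 + 5/(2*Z) (o(Z) = -4 + (5/Z + Z/(-4))/2 = -4 + (5/Z + Z*(-¼))/2 = -4 + (5/Z - Z/4)/2 = -4 + (-Z/8 + 5/(2*Z)) = -4 - Z/8 + 5/(2*Z))
L = -6 (L = 6/((-2 + 4) - 3) = 6/(2 - 3) = 6/(-1) = 6*(-1) = -6)
(o(-5)*11)*((L*1)*(-1)) = (((⅛)*(20 - 1*(-5)*(32 - 5))/(-5))*11)*(-6*1*(-1)) = (((⅛)*(-⅕)*(20 - 1*(-5)*27))*11)*(-6*(-1)) = (((⅛)*(-⅕)*(20 + 135))*11)*6 = (((⅛)*(-⅕)*155)*11)*6 = -31/8*11*6 = -341/8*6 = -1023/4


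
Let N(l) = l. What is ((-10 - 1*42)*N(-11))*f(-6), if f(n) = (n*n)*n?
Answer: -123552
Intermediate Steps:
f(n) = n³ (f(n) = n²*n = n³)
((-10 - 1*42)*N(-11))*f(-6) = ((-10 - 1*42)*(-11))*(-6)³ = ((-10 - 42)*(-11))*(-216) = -52*(-11)*(-216) = 572*(-216) = -123552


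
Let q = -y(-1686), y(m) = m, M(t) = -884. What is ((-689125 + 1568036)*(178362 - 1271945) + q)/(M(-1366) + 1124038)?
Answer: -961162126427/1123154 ≈ -8.5577e+5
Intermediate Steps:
q = 1686 (q = -1*(-1686) = 1686)
((-689125 + 1568036)*(178362 - 1271945) + q)/(M(-1366) + 1124038) = ((-689125 + 1568036)*(178362 - 1271945) + 1686)/(-884 + 1124038) = (878911*(-1093583) + 1686)/1123154 = (-961162128113 + 1686)*(1/1123154) = -961162126427*1/1123154 = -961162126427/1123154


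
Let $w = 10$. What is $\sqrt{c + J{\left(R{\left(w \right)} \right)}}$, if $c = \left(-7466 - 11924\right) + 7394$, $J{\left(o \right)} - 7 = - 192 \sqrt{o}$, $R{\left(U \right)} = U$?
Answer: $\sqrt{-11989 - 192 \sqrt{10}} \approx 112.23 i$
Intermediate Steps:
$J{\left(o \right)} = 7 - 192 \sqrt{o}$
$c = -11996$ ($c = -19390 + 7394 = -11996$)
$\sqrt{c + J{\left(R{\left(w \right)} \right)}} = \sqrt{-11996 + \left(7 - 192 \sqrt{10}\right)} = \sqrt{-11989 - 192 \sqrt{10}}$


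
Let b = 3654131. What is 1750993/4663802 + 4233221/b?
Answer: 2010866336025/1310934112774 ≈ 1.5339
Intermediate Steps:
1750993/4663802 + 4233221/b = 1750993/4663802 + 4233221/3654131 = 2010866336025/1310934112774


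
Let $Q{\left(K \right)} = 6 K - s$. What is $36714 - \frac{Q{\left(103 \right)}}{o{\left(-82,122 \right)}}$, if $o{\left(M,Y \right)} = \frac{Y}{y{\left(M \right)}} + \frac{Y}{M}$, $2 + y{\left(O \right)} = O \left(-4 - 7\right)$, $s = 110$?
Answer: $\frac{925350186}{24949} \approx 37090.0$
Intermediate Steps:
$Q{\left(K \right)} = -110 + 6 K$ ($Q{\left(K \right)} = 6 K - 110 = -110 + 6 K$)
$y{\left(O \right)} = -2 - 11 O$ ($y{\left(O \right)} = -2 + O \left(-4 - 7\right) = -2 + O \left(-11\right) = -2 - 11 O$)
$o{\left(M,Y \right)} = \frac{Y}{M} + \frac{Y}{-2 - 11 M}$ ($o{\left(M,Y \right)} = \frac{Y}{-2 - 11 M} + \frac{Y}{M} = \frac{Y}{M} + \frac{Y}{-2 - 11 M}$)
$36714 - \frac{Q{\left(103 \right)}}{o{\left(-82,122 \right)}} = 36714 - \frac{-110 + 6 \cdot 103}{2 \cdot 122 \frac{1}{-82} \frac{1}{2 + 11 \left(-82\right)} \left(1 + 5 \left(-82\right)\right)} = 36714 - \frac{-110 + 618}{2 \cdot 122 \left(- \frac{1}{82}\right) \frac{1}{2 - 902} \left(1 - 410\right)} = 36714 - \frac{508}{2 \cdot 122 \left(- \frac{1}{82}\right) \frac{1}{-900} \left(-409\right)} = 36714 - \frac{508}{2 \cdot 122 \left(- \frac{1}{82}\right) \left(- \frac{1}{900}\right) \left(-409\right)} = 36714 - \frac{508}{- \frac{24949}{18450}} = 36714 - 508 \left(- \frac{18450}{24949}\right) = 36714 - - \frac{9372600}{24949} = 36714 + \frac{9372600}{24949} = \frac{925350186}{24949}$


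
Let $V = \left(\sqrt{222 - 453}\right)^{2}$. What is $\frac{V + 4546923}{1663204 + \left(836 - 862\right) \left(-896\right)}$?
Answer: $\frac{1136673}{421625} \approx 2.6959$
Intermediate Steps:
$V = -231$ ($V = \left(\sqrt{-231}\right)^{2} = \left(i \sqrt{231}\right)^{2} = -231$)
$\frac{V + 4546923}{1663204 + \left(836 - 862\right) \left(-896\right)} = \frac{-231 + 4546923}{1663204 + \left(836 - 862\right) \left(-896\right)} = \frac{4546692}{1663204 - -23296} = \frac{4546692}{1663204 + 23296} = \frac{4546692}{1686500} = 4546692 \cdot \frac{1}{1686500} = \frac{1136673}{421625}$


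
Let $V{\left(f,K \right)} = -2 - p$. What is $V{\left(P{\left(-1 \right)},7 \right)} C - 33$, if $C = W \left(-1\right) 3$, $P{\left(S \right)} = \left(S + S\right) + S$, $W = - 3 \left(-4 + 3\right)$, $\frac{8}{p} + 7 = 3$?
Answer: $-33$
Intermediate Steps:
$p = -2$ ($p = \frac{8}{-7 + 3} = \frac{8}{-4} = 8 \left(- \frac{1}{4}\right) = -2$)
$W = 3$ ($W = \left(-3\right) \left(-1\right) = 3$)
$P{\left(S \right)} = 3 S$ ($P{\left(S \right)} = 2 S + S = 3 S$)
$V{\left(f,K \right)} = 0$ ($V{\left(f,K \right)} = -2 - -2 = -2 + 2 = 0$)
$C = -9$ ($C = 3 \left(-1\right) 3 = \left(-3\right) 3 = -9$)
$V{\left(P{\left(-1 \right)},7 \right)} C - 33 = 0 \left(-9\right) - 33 = 0 - 33 = -33$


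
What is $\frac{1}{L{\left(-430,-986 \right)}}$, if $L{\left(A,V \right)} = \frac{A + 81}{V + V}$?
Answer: $\frac{1972}{349} \approx 5.6504$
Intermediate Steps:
$L{\left(A,V \right)} = \frac{81 + A}{2 V}$
$\frac{1}{L{\left(-430,-986 \right)}} = \frac{1}{\frac{1}{2} \frac{1}{-986} \left(81 - 430\right)} = \frac{1}{\frac{1}{2} \left(- \frac{1}{986}\right) \left(-349\right)} = \frac{1}{\frac{349}{1972}} = \frac{1972}{349}$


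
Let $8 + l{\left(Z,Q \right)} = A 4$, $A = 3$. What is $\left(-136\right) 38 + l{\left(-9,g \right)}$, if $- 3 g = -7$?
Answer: $-5164$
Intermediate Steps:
$g = \frac{7}{3}$ ($g = \left(- \frac{1}{3}\right) \left(-7\right) = \frac{7}{3} \approx 2.3333$)
$l{\left(Z,Q \right)} = 4$ ($l{\left(Z,Q \right)} = -8 + 3 \cdot 4 = -8 + 12 = 4$)
$\left(-136\right) 38 + l{\left(-9,g \right)} = \left(-136\right) 38 + 4 = -5168 + 4 = -5164$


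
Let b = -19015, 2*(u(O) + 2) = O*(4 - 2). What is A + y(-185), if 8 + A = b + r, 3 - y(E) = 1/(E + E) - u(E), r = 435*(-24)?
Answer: -10969389/370 ≈ -29647.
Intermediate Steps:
u(O) = -2 + O (u(O) = -2 + (O*(4 - 2))/2 = -2 + (O*2)/2 = -2 + (2*O)/2 = -2 + O)
r = -10440
y(E) = 1 + E - 1/(2*E) (y(E) = 3 - (1/(E + E) - (-2 + E)) = 3 - (1/(2*E) + (2 - E)) = 3 - (2 + 1/(2*E) - E) = 3 + (-2 + E - 1/(2*E)) = 1 + E - 1/(2*E))
A = -29463 (A = -8 + (-19015 - 10440) = -8 - 29455 = -29463)
A + y(-185) = -29463 + (1 - 185 - ½/(-185)) = -29463 + (1 - 185 - ½*(-1/185)) = -29463 + (1 - 185 + 1/370) = -29463 - 68079/370 = -10969389/370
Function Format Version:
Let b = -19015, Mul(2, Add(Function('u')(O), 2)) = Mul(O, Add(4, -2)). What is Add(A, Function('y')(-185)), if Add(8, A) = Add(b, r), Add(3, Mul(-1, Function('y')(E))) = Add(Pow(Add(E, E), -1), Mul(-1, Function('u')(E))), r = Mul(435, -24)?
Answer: Rational(-10969389, 370) ≈ -29647.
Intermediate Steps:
Function('u')(O) = Add(-2, O) (Function('u')(O) = Add(-2, Mul(Rational(1, 2), Mul(O, Add(4, -2)))) = Add(-2, Mul(Rational(1, 2), Mul(O, 2))) = Add(-2, Mul(Rational(1, 2), Mul(2, O))) = Add(-2, O))
r = -10440
Function('y')(E) = Add(1, E, Mul(Rational(-1, 2), Pow(E, -1))) (Function('y')(E) = Add(3, Mul(-1, Add(Pow(Add(E, E), -1), Mul(-1, Add(-2, E))))) = Add(3, Mul(-1, Add(Pow(Mul(2, E), -1), Add(2, Mul(-1, E))))) = Add(3, Mul(-1, Add(Mul(Rational(1, 2), Pow(E, -1)), Add(2, Mul(-1, E))))) = Add(3, Mul(-1, Add(2, Mul(Rational(1, 2), Pow(E, -1)), Mul(-1, E)))) = Add(3, Add(-2, E, Mul(Rational(-1, 2), Pow(E, -1)))) = Add(1, E, Mul(Rational(-1, 2), Pow(E, -1))))
A = -29463 (A = Add(-8, Add(-19015, -10440)) = Add(-8, -29455) = -29463)
Add(A, Function('y')(-185)) = Add(-29463, Add(1, -185, Mul(Rational(-1, 2), Pow(-185, -1)))) = Add(-29463, Add(1, -185, Mul(Rational(-1, 2), Rational(-1, 185)))) = Add(-29463, Add(1, -185, Rational(1, 370))) = Add(-29463, Rational(-68079, 370)) = Rational(-10969389, 370)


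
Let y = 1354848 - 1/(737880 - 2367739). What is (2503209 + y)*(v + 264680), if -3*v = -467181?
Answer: 2643556600256933348/1629859 ≈ 1.6220e+12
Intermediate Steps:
v = 155727 (v = -⅓*(-467181) = 155727)
y = 2208211206433/1629859 (y = 1354848 - 1/(-1629859) = 1354848 - 1*(-1/1629859) = 1354848 + 1/1629859 = 2208211206433/1629859 ≈ 1.3548e+6)
(2503209 + y)*(v + 264680) = (2503209 + 2208211206433/1629859)*(155727 + 264680) = (6288088923964/1629859)*420407 = 2643556600256933348/1629859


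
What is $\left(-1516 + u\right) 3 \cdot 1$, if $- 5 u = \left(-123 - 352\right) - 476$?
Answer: $- \frac{19887}{5} \approx -3977.4$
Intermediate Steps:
$u = \frac{951}{5}$ ($u = - \frac{\left(-123 - 352\right) - 476}{5} = - \frac{-475 - 476}{5} = \left(- \frac{1}{5}\right) \left(-951\right) = \frac{951}{5} \approx 190.2$)
$\left(-1516 + u\right) 3 \cdot 1 = \left(-1516 + \frac{951}{5}\right) 3 \cdot 1 = \left(- \frac{6629}{5}\right) 3 = - \frac{19887}{5}$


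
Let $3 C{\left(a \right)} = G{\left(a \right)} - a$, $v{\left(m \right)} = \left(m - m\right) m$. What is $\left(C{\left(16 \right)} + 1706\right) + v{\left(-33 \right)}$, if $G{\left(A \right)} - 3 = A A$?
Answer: $1787$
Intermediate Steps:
$v{\left(m \right)} = 0$ ($v{\left(m \right)} = 0 m = 0$)
$G{\left(A \right)} = 3 + A^{2}$ ($G{\left(A \right)} = 3 + A A = 3 + A^{2}$)
$C{\left(a \right)} = 1 - \frac{a}{3} + \frac{a^{2}}{3}$ ($C{\left(a \right)} = \frac{\left(3 + a^{2}\right) - a}{3} = \frac{3 + a^{2} - a}{3} = 1 - \frac{a}{3} + \frac{a^{2}}{3}$)
$\left(C{\left(16 \right)} + 1706\right) + v{\left(-33 \right)} = \left(\left(1 - \frac{16}{3} + \frac{16^{2}}{3}\right) + 1706\right) + 0 = \left(\left(1 - \frac{16}{3} + \frac{1}{3} \cdot 256\right) + 1706\right) + 0 = \left(\left(1 - \frac{16}{3} + \frac{256}{3}\right) + 1706\right) + 0 = \left(81 + 1706\right) + 0 = 1787 + 0 = 1787$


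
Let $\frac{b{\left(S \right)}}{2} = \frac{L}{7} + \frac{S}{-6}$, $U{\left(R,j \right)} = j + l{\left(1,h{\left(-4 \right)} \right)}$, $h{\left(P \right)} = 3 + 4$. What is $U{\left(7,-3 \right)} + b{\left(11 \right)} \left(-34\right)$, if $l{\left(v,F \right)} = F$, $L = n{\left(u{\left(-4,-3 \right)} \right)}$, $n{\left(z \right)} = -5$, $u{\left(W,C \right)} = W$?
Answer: $\frac{3722}{21} \approx 177.24$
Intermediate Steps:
$L = -5$
$h{\left(P \right)} = 7$
$U{\left(R,j \right)} = 7 + j$ ($U{\left(R,j \right)} = j + 7 = 7 + j$)
$b{\left(S \right)} = - \frac{10}{7} - \frac{S}{3}$ ($b{\left(S \right)} = 2 \left(- \frac{5}{7} + \frac{S}{-6}\right) = 2 \left(\left(-5\right) \frac{1}{7} + S \left(- \frac{1}{6}\right)\right) = 2 \left(- \frac{5}{7} - \frac{S}{6}\right) = - \frac{10}{7} - \frac{S}{3}$)
$U{\left(7,-3 \right)} + b{\left(11 \right)} \left(-34\right) = \left(7 - 3\right) + \left(- \frac{10}{7} - \frac{11}{3}\right) \left(-34\right) = 4 + \left(- \frac{10}{7} - \frac{11}{3}\right) \left(-34\right) = 4 - - \frac{3638}{21} = 4 + \frac{3638}{21} = \frac{3722}{21}$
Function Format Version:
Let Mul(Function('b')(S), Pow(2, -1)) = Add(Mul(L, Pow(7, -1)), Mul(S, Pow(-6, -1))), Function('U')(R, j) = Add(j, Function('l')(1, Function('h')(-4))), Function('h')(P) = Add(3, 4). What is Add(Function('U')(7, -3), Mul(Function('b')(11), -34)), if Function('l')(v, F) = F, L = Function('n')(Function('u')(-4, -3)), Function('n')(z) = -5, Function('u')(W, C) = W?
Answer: Rational(3722, 21) ≈ 177.24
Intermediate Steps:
L = -5
Function('h')(P) = 7
Function('U')(R, j) = Add(7, j) (Function('U')(R, j) = Add(j, 7) = Add(7, j))
Function('b')(S) = Add(Rational(-10, 7), Mul(Rational(-1, 3), S)) (Function('b')(S) = Mul(2, Add(Mul(-5, Pow(7, -1)), Mul(S, Pow(-6, -1)))) = Mul(2, Add(Mul(-5, Rational(1, 7)), Mul(S, Rational(-1, 6)))) = Mul(2, Add(Rational(-5, 7), Mul(Rational(-1, 6), S))) = Add(Rational(-10, 7), Mul(Rational(-1, 3), S)))
Add(Function('U')(7, -3), Mul(Function('b')(11), -34)) = Add(Add(7, -3), Mul(Add(Rational(-10, 7), Mul(Rational(-1, 3), 11)), -34)) = Add(4, Mul(Add(Rational(-10, 7), Rational(-11, 3)), -34)) = Add(4, Mul(Rational(-107, 21), -34)) = Add(4, Rational(3638, 21)) = Rational(3722, 21)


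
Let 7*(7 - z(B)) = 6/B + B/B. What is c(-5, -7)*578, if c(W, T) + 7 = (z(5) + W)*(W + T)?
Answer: -550834/35 ≈ -15738.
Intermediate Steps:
z(B) = 48/7 - 6/(7*B) (z(B) = 7 - (6/B + B/B)/7 = 7 - (6/B + 1)/7 = 7 - (1 + 6/B)/7 = 7 + (-1/7 - 6/(7*B)) = 48/7 - 6/(7*B))
c(W, T) = -7 + (234/35 + W)*(T + W) (c(W, T) = -7 + ((6/7)*(-1 + 8*5)/5 + W)*(W + T) = -7 + ((6/7)*(1/5)*(-1 + 40) + W)*(T + W) = -7 + ((6/7)*(1/5)*39 + W)*(T + W) = -7 + (234/35 + W)*(T + W))
c(-5, -7)*578 = (-7 + (-5)**2 + (234/35)*(-7) + (234/35)*(-5) - 7*(-5))*578 = (-7 + 25 - 234/5 - 234/7 + 35)*578 = -953/35*578 = -550834/35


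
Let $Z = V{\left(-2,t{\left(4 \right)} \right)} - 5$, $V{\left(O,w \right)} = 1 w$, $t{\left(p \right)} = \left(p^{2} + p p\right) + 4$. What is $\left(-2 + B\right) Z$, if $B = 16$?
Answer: $434$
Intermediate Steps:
$t{\left(p \right)} = 4 + 2 p^{2}$ ($t{\left(p \right)} = \left(p^{2} + p^{2}\right) + 4 = 2 p^{2} + 4 = 4 + 2 p^{2}$)
$V{\left(O,w \right)} = w$
$Z = 31$ ($Z = \left(4 + 2 \cdot 4^{2}\right) - 5 = \left(4 + 2 \cdot 16\right) - 5 = \left(4 + 32\right) - 5 = 36 - 5 = 31$)
$\left(-2 + B\right) Z = \left(-2 + 16\right) 31 = 14 \cdot 31 = 434$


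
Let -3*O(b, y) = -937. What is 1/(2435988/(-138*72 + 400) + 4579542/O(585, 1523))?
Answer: 2233808/32182254195 ≈ 6.9411e-5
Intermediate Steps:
O(b, y) = 937/3 (O(b, y) = -⅓*(-937) = 937/3)
1/(2435988/(-138*72 + 400) + 4579542/O(585, 1523)) = 1/(2435988/(-138*72 + 400) + 4579542/(937/3)) = 1/(2435988/(-9936 + 400) + 4579542*(3/937)) = 1/(2435988/(-9536) + 13738626/937) = 1/(2435988*(-1/9536) + 13738626/937) = 1/(-608997/2384 + 13738626/937) = 1/(32182254195/2233808) = 2233808/32182254195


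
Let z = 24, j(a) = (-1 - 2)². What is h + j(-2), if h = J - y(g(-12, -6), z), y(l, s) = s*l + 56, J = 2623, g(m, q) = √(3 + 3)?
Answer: 2576 - 24*√6 ≈ 2517.2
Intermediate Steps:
j(a) = 9 (j(a) = (-3)² = 9)
g(m, q) = √6
y(l, s) = 56 + l*s (y(l, s) = l*s + 56 = 56 + l*s)
h = 2567 - 24*√6 (h = 2623 - (56 + √6*24) = 2623 - (56 + 24*√6) = 2623 + (-56 - 24*√6) = 2567 - 24*√6 ≈ 2508.2)
h + j(-2) = (2567 - 24*√6) + 9 = 2576 - 24*√6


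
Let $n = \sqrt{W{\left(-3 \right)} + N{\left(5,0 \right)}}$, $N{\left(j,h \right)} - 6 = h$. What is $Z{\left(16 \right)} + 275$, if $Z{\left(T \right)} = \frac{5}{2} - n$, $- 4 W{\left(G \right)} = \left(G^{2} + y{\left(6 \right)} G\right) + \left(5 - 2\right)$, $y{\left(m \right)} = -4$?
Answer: $\frac{555}{2} \approx 277.5$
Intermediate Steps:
$N{\left(j,h \right)} = 6 + h$
$W{\left(G \right)} = - \frac{3}{4} + G - \frac{G^{2}}{4}$ ($W{\left(G \right)} = - \frac{\left(G^{2} - 4 G\right) + \left(5 - 2\right)}{4} = - \frac{\left(G^{2} - 4 G\right) + 3}{4} = - \frac{3 + G^{2} - 4 G}{4} = - \frac{3}{4} + G - \frac{G^{2}}{4}$)
$n = 0$ ($n = \sqrt{\left(- \frac{3}{4} - 3 - \frac{\left(-3\right)^{2}}{4}\right) + \left(6 + 0\right)} = \sqrt{\left(- \frac{3}{4} - 3 - \frac{9}{4}\right) + 6} = \sqrt{-6 + 6} = \sqrt{0} = 0$)
$Z{\left(T \right)} = \frac{5}{2}$ ($Z{\left(T \right)} = \frac{5}{2} - 0 = 5 \cdot \frac{1}{2} + 0 = \frac{5}{2} + 0 = \frac{5}{2}$)
$Z{\left(16 \right)} + 275 = \frac{5}{2} + 275 = \frac{555}{2}$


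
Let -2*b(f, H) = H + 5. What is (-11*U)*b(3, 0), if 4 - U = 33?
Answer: -1595/2 ≈ -797.50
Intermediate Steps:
U = -29 (U = 4 - 1*33 = 4 - 33 = -29)
b(f, H) = -5/2 - H/2 (b(f, H) = -(H + 5)/2 = -(5 + H)/2 = -5/2 - H/2)
(-11*U)*b(3, 0) = (-11*(-29))*(-5/2 - ½*0) = 319*(-5/2 + 0) = 319*(-5/2) = -1595/2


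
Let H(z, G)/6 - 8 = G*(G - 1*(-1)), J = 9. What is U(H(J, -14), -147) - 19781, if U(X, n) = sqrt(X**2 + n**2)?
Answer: -19781 + 3*sqrt(146801) ≈ -18632.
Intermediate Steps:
H(z, G) = 48 + 6*G*(1 + G) (H(z, G) = 48 + 6*(G*(G - 1*(-1))) = 48 + 6*(G*(G + 1)) = 48 + 6*(G*(1 + G)) = 48 + 6*G*(1 + G))
U(H(J, -14), -147) - 19781 = sqrt((48 + 6*(-14) + 6*(-14)**2)**2 + (-147)**2) - 19781 = sqrt((48 - 84 + 6*196)**2 + 21609) - 19781 = sqrt((48 - 84 + 1176)**2 + 21609) - 19781 = sqrt(1140**2 + 21609) - 19781 = sqrt(1299600 + 21609) - 19781 = sqrt(1321209) - 19781 = 3*sqrt(146801) - 19781 = -19781 + 3*sqrt(146801)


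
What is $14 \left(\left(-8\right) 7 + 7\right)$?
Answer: $-686$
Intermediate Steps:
$14 \left(\left(-8\right) 7 + 7\right) = 14 \left(-56 + 7\right) = 14 \left(-49\right) = -686$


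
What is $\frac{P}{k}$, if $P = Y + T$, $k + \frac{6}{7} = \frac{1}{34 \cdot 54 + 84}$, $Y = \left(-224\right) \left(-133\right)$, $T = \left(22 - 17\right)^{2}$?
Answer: $- \frac{400740480}{11513} \approx -34808.0$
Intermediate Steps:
$T = 25$ ($T = 5^{2} = 25$)
$Y = 29792$
$k = - \frac{11513}{13440}$ ($k = - \frac{6}{7} + \frac{1}{34 \cdot 54 + 84} = - \frac{6}{7} + \frac{1}{1836 + 84} = - \frac{6}{7} + \frac{1}{1920} = - \frac{11513}{13440} \approx -0.85662$)
$P = 29817$ ($P = 29792 + 25 = 29817$)
$\frac{P}{k} = \frac{29817}{- \frac{11513}{13440}} = 29817 \left(- \frac{13440}{11513}\right) = - \frac{400740480}{11513}$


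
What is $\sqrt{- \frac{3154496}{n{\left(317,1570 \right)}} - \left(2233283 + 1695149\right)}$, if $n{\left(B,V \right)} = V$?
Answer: $\frac{68 i \sqrt{523796745}}{785} \approx 1982.5 i$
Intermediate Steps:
$\sqrt{- \frac{3154496}{n{\left(317,1570 \right)}} - \left(2233283 + 1695149\right)} = \sqrt{- \frac{3154496}{1570} - \left(2233283 + 1695149\right)} = \sqrt{\left(-3154496\right) \frac{1}{1570} - 3928432} = \sqrt{- \frac{1577248}{785} - 3928432} = \sqrt{- \frac{3085396368}{785}} = \frac{68 i \sqrt{523796745}}{785}$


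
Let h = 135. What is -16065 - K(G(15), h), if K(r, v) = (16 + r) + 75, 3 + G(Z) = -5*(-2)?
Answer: -16163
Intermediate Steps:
G(Z) = 7 (G(Z) = -3 - 5*(-2) = -3 + 10 = 7)
K(r, v) = 91 + r
-16065 - K(G(15), h) = -16065 - (91 + 7) = -16065 - 1*98 = -16065 - 98 = -16163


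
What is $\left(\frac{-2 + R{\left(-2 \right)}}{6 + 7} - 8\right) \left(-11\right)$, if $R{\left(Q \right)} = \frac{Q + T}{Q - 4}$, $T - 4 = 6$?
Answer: $\frac{3542}{39} \approx 90.821$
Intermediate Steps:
$T = 10$ ($T = 4 + 6 = 10$)
$R{\left(Q \right)} = \frac{10 + Q}{-4 + Q}$ ($R{\left(Q \right)} = \frac{Q + 10}{Q - 4} = \frac{10 + Q}{-4 + Q}$)
$\left(\frac{-2 + R{\left(-2 \right)}}{6 + 7} - 8\right) \left(-11\right) = \left(\frac{-2 + \frac{10 - 2}{-4 - 2}}{6 + 7} - 8\right) \left(-11\right) = \left(\frac{-2 + \frac{1}{-6} \cdot 8}{13} - 8\right) \left(-11\right) = \left(\left(-2 - \frac{4}{3}\right) \frac{1}{13} - 8\right) \left(-11\right) = \left(\left(- \frac{10}{3}\right) \frac{1}{13} - 8\right) \left(-11\right) = \left(- \frac{10}{39} - 8\right) \left(-11\right) = \left(- \frac{322}{39}\right) \left(-11\right) = \frac{3542}{39}$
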